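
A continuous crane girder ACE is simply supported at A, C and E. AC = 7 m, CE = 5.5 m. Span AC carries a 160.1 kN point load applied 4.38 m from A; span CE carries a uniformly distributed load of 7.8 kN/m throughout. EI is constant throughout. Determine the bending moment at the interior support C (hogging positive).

M_C = 132.5 kN·m

Insert a hinge at C; M_C is the redundant, and each span becomes simply supported.
End slopes at the hinge C, treating each span as simply supported:
  span AC: point load 160.1 at a = 4.38: Pab(L + a)/(6LEI) = 497.8/EI
  span CE: UDL 7.8: wL³/(24EI) = 54.07/EI
  relative rotation θ_0 = (497.8 + 54.07)/EI = 551.9/EI
A unit hogging moment at C produces rotation L₁/(3EI) + L₂/(3EI) = 4.167/EI.
Slope continuity at C: θ_0 = M_C·4.167/EI, so M_C = 551.9/4.167 = 132.5 kN·m (hogging).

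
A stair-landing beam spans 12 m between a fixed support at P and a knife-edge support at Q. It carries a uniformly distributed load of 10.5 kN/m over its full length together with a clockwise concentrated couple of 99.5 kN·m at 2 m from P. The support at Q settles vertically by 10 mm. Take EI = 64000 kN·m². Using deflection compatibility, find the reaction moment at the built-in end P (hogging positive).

M_P = 256.2 kN·m

Release the roller at Q. Primary structure: cantilever fixed at P.
Deflection at Q on the released cantilever, summing each load's contribution:
  UDL 10.5: wL⁴/(8EI) = 27216/EI
  clockwise couple 99.5 at a = 2: M₀a(2L − a)/(2EI) = 2189/EI
  δ_0 = 29405/EI
Flexibility coefficient — unit upward force at Q: δ_{QQ} = L³/(3EI) = 576/EI.
With EI = 64000 kN·m²: δ_0 = 0.45945 m and δ_{QQ} = 0.009 m/kN.
Compatibility — the beam at Q must follow the support down by 0.01 m: δ_0 − R_Q·δ_{QQ} = 0.01, so R_Q = (0.45945 − 0.01)/0.009 = 49.94 kN.
Moment equilibrium about P: M_P = Σ(load moments about P) − R_Q·L = 855.5 − 49.94×12 = 256.2 kN·m.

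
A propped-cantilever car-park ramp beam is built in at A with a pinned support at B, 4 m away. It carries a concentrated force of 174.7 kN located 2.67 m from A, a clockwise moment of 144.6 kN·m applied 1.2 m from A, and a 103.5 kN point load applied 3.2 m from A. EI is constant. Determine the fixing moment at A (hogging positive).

M_A = 177.1 kN·m

Release the roller at B. Primary structure: cantilever fixed at A.
Deflection at B on the released cantilever, summing each load's contribution:
  point load 174.7 at a = 2.67: Pa²(3L − a)/(6EI) = 1937/EI
  clockwise couple 144.6 at a = 1.2: M₀a(2L − a)/(2EI) = 590/EI
  point load 103.5 at a = 3.2: Pa²(3L − a)/(6EI) = 1554/EI
  δ_0 = 4081/EI
Flexibility coefficient — unit upward force at B: δ_{BB} = L³/(3EI) = 21.33/EI.
The prop prevents deflection at B: R_B = δ_0/δ_{BB} = 4081/21.33 = 191.3 kN.
Moment equilibrium about A: M_A = Σ(load moments about A) − R_B·L = 942.2 − 191.3×4 = 177.1 kN·m.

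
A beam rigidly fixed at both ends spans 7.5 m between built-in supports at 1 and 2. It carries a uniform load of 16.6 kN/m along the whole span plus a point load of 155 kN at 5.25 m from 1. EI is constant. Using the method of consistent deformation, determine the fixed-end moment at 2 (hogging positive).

M_2 = 248.7 kN·m

Release both end moments; the primary structure is a simply-supported span 12 with redundants M_1 and M_2.
Simple-span end rotations at 1 and 2 under the given loads:
  at 1: UDL 16.6: wL³/(24EI) = 291.8/EI
  at 2: UDL 16.6: wL³/(24EI) = 291.8/EI
  at 1: point load 155 at a = 5.25: Pab(L + b)/(6LEI) = 396.7/EI
  at 2: point load 155 at a = 5.25: Pab(L + a)/(6LEI) = 518.8/EI
  θ_10 = 688.5/EI,  θ_20 = 810.6/EI
Flexibility coefficients: a unit moment at one end gives L/(3EI) there and L/(6EI) at the far end, so f₁₁ = f₂₂ = 2.5/EI and f₁₂ = f₂₁ = 1.25/EI.
Compatibility — zero rotation at each built-in end:
  2.5 M_1 + 1.25 M_2 = 688.5
  1.25 M_1 + 2.5 M_2 = 810.6
Solving the pair gives M_1 = 151.1 kN·m and M_2 = 248.7 kN·m (hogging).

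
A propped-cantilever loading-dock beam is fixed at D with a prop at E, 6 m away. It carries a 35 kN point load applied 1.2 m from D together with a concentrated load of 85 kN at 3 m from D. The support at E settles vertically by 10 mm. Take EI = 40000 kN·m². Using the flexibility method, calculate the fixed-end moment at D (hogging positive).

M_D = 159.2 kN·m

Choose R_E as the redundant. The primary structure is the cantilever fixed at D.
Primary-structure tip deflection at E by superposition:
  point load 35 at a = 1.2: Pa²(3L − a)/(6EI) = 141.1/EI
  point load 85 at a = 3: Pa²(3L − a)/(6EI) = 1912/EI
  δ_0 = 2054/EI
Tip deflection under a unit load at E: L³/(3EI) = 72/EI.
With EI = 40000 kN·m²: δ_0 = 0.05134 m and δ_{EE} = 0.0018 m/kN.
Compatibility — the beam at E must follow the support down by 0.01 m: δ_0 − R_E·δ_{EE} = 0.01, so R_E = (0.05134 − 0.01)/0.0018 = 22.97 kN.
Moment equilibrium about D: M_D = Σ(load moments about D) − R_E·L = 297 − 22.97×6 = 159.2 kN·m.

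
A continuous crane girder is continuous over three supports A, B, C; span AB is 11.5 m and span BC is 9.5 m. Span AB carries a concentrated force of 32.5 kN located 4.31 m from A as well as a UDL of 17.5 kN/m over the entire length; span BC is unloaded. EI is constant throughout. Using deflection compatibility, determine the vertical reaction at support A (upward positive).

Insert a hinge at B; M_B is the redundant, and each span becomes simply supported.
End slopes at the hinge B, treating each span as simply supported:
  span AB: point load 32.5 at a = 4.31: Pab(L + a)/(6LEI) = 230.8/EI
  span AB: UDL 17.5: wL³/(24EI) = 1109/EI
  relative rotation θ_0 = (1340 + 0)/EI = 1340/EI
A unit hogging moment at B produces rotation L₁/(3EI) + L₂/(3EI) = 7/EI.
Compatibility: M_B·(L₁+L₂)/(3EI) = θ_0, giving M_B = 191.4 kN·m (hogging).
Span AB, ΣM about A with M_B applied at B: R_B^{AB}·11.5 = 1297 + 191.4, so R_B^{AB} = 129.4 kN and R_A = 233.8 − 129.4 = 104.3 kN.

R_A = 104.3 kN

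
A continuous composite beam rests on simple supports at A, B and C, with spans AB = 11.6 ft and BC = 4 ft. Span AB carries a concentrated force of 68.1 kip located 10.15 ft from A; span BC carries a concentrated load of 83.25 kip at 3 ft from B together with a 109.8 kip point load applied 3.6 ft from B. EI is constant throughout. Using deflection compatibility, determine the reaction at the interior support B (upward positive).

Release continuity at B by inserting a hinge; the redundant is the internal moment M_B. The primary structure is two simply-supported spans AB and BC.
End slopes at the hinge B, treating each span as simply supported:
  span AB: point load 68.1 at a = 10.15: Pab(L + a)/(6LEI) = 313.2/EI
  span BC: point load 83.25 at a = 3: Pab(L + b)/(6LEI) = 52.03/EI
  span BC: point load 109.8 at a = 3.6: Pab(L + b)/(6LEI) = 28.99/EI
  relative rotation θ_0 = (313.2 + 81.02)/EI = 394.2/EI
A unit hogging moment at B produces rotation L₁/(3EI) + L₂/(3EI) = 5.2/EI.
Compatibility: M_B·(L₁+L₂)/(3EI) = θ_0, giving M_B = 75.81 kip·ft (hogging).
Span AB, ΣM about A with M_B applied at B: R_B^{AB}·11.6 = 691.2 + 75.81, so R_B^{AB} = 66.12 kip and R_A = 68.1 − 66.12 = 1.977 kip.
Span BC, ΣM about C: R_B^{BC}·4 = 127.2 + 75.81, so R_B^{BC} = 50.75 kip and R_C = 193.1 − 50.75 = 142.3 kip.
R_B = 66.12 + 50.75 = 116.9 kip.

R_B = 116.9 kip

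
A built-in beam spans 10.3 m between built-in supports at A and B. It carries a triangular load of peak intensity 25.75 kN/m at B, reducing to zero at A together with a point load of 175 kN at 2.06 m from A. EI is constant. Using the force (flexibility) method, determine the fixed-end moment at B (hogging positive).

Release both end moments; the primary structure is a simply-supported span AB with redundants M_A and M_B.
On the primary (simply-supported) span, the end slopes from the loading are:
  at A: triangular load, peak 25.75: 7w₀L³/(360EI) = 547.1/EI
  at B: triangular load, peak 25.75: w₀L³/(45EI) = 625.3/EI
  at A: point load 175 at a = 2.06: Pab(L + b)/(6LEI) = 891.2/EI
  at B: point load 175 at a = 2.06: Pab(L + a)/(6LEI) = 594.1/EI
  θ_A0 = 1438/EI,  θ_B0 = 1219/EI
Flexibility coefficients: a unit moment at one end gives L/(3EI) there and L/(6EI) at the far end, so f₁₁ = f₂₂ = 3.433/EI and f₁₂ = f₂₁ = 1.717/EI.
Compatibility — zero rotation at each built-in end:
  3.433 M_A + 1.717 M_B = 1438
  1.717 M_A + 3.433 M_B = 1219
Solving the pair gives M_A = 321.8 kN·m and M_B = 194.3 kN·m (hogging).

M_B = 194.3 kN·m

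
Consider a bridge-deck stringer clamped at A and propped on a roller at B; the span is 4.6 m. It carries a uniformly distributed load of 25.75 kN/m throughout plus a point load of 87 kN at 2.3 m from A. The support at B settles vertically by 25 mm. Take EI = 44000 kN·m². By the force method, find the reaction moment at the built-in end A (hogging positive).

Take the reaction at B as the redundant and release it; the primary structure is a cantilever fixed at A.
Free-end deflection of the primary structure under the applied loading (downward +):
  UDL 25.75: wL⁴/(8EI) = 1441/EI
  point load 87 at a = 2.3: Pa²(3L − a)/(6EI) = 882.1/EI
  δ_0 = 2323/EI
Tip deflection under a unit load at B: L³/(3EI) = 32.45/EI.
With EI = 44000 kN·m²: δ_0 = 0.052802 m and δ_{BB} = 0.000737 m/kN.
Compatibility — the beam at B must follow the support down by 0.025 m: δ_0 − R_B·δ_{BB} = 0.025, so R_B = (0.052802 − 0.025)/0.000737 = 37.7 kN.
Moment equilibrium about A: M_A = Σ(load moments about A) − R_B·L = 472.5 − 37.7×4.6 = 299.1 kN·m.

M_A = 299.1 kN·m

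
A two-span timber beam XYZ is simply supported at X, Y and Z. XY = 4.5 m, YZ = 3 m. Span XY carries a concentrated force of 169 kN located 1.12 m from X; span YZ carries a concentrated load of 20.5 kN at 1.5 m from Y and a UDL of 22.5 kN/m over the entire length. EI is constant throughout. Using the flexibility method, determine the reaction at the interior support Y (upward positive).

R_Y = 123.8 kN

Insert a hinge at Y; M_Y is the redundant, and each span becomes simply supported.
Rotations at Y on the released spans (each span's end-slope, ×1/EI):
  span XY: point load 169 at a = 1.12: Pab(L + a)/(6LEI) = 133.2/EI
  span YZ: point load 20.5 at a = 1.5: Pab(L + b)/(6LEI) = 11.53/EI
  span YZ: UDL 22.5: wL³/(24EI) = 25.31/EI
  relative rotation θ_0 = (133.2 + 36.84)/EI = 170/EI
A unit hogging moment at Y produces rotation L₁/(3EI) + L₂/(3EI) = 2.5/EI.
Compatibility: M_Y·(L₁+L₂)/(3EI) = θ_0, giving M_Y = 68 kN·m (hogging).
Span XY, ΣM about X with M_Y applied at Y: R_Y^{XY}·4.5 = 189.3 + 68, so R_Y^{XY} = 57.17 kN and R_X = 169 − 57.17 = 111.8 kN.
Span YZ, ΣM about Z: R_Y^{YZ}·3 = 132 + 68, so R_Y^{YZ} = 66.67 kN and R_Z = 88 − 66.67 = 21.33 kN.
R_Y = 57.17 + 66.67 = 123.8 kN.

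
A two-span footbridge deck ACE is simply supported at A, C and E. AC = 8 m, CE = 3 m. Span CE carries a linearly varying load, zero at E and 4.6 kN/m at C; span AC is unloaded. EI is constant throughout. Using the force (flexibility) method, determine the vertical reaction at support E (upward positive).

R_E = 2.049 kN

Release continuity at C by inserting a hinge; the redundant is the internal moment M_C. The primary structure is two simply-supported spans AC and CE.
Rotations at C on the released spans (each span's end-slope, ×1/EI):
  span CE: triangular load, peak 4.6: w₀L³/(45EI) = 2.76/EI
  relative rotation θ_0 = (0 + 2.76)/EI = 2.76/EI
A unit hogging moment at C produces rotation L₁/(3EI) + L₂/(3EI) = 3.667/EI.
Slope continuity at C: θ_0 = M_C·3.667/EI, so M_C = 2.76/3.667 = 0.7527 kN·m (hogging).
Span CE, ΣM about E: R_C^{CE}·3 = 13.8 + 0.7527, so R_C^{CE} = 4.851 kN and R_E = 6.9 − 4.851 = 2.049 kN.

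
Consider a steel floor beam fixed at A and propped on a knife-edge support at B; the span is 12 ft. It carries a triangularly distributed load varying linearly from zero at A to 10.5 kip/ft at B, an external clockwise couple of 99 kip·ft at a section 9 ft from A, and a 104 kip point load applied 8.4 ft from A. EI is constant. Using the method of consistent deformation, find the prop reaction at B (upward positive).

Choose R_B as the redundant. The primary structure is the cantilever fixed at A.
Primary-structure tip deflection at B by superposition:
  triangular load, peak 10.5 at the free end: 11w₀L⁴/(120EI) = 19958/EI
  clockwise couple 99 at a = 9: M₀a(2L − a)/(2EI) = 6682/EI
  point load 104 at a = 8.4: Pa²(3L − a)/(6EI) = 33756/EI
  δ_0 = 60397/EI
Flexibility coefficient — unit upward force at B: δ_{BB} = L³/(3EI) = 576/EI.
Compatibility at B: δ_0 − R_B·δ_{BB} = 0, so R_B = 60397/576 = 104.9 kip.

R_B = 104.9 kip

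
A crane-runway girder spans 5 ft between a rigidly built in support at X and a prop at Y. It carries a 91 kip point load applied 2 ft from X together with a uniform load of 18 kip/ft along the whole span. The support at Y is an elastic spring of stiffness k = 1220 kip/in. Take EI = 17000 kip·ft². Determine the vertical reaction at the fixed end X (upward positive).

R_X = 129.8 kip

Choose R_Y as the redundant. The primary structure is the cantilever fixed at X.
Deflection at Y on the released cantilever, summing each load's contribution:
  point load 91 at a = 2: Pa²(3L − a)/(6EI) = 788.7/EI
  UDL 18: wL⁴/(8EI) = 1406/EI
  δ_0 = 2195/EI
Flexibility coefficient — unit upward force at Y: δ_{YY} = L³/(3EI) = 41.67/EI.
With EI = 17000 kip·ft²: δ_0 = 0.12911 ft and δ_{YY} = 0.002451 ft/kip.
Compatibility — the spring shortens by R_Y/k under the reaction it provides: δ_0 − R_Y·δ_{YY} = R_Y/k. With 1/k = 1/(1220×12) ft/kip = 0.000068 ft/kip, R_Y = δ_0 / (δ_{YY} + 1/k) = 0.12911 / (0.002451 + 0.000068) = 51.25 kip.
Vertical equilibrium: R_X = ΣP − R_Y = 181 − 51.25 = 129.8 kip.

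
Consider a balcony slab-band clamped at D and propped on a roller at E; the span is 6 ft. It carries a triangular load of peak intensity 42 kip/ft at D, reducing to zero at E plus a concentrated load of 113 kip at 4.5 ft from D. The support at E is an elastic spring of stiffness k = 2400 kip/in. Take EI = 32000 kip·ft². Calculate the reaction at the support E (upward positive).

Choose R_E as the redundant. The primary structure is the cantilever fixed at D.
Deflection at E on the released cantilever, summing each load's contribution:
  triangular load, peak 42 at the fixed end: w₀L⁴/(30EI) = 1814/EI
  point load 113 at a = 4.5: Pa²(3L − a)/(6EI) = 5149/EI
  δ_0 = 6963/EI
Tip deflection under a unit load at E: L³/(3EI) = 72/EI.
With EI = 32000 kip·ft²: δ_0 = 0.21759 ft and δ_{EE} = 0.00225 ft/kip.
Compatibility — the spring shortens by R_E/k under the reaction it provides: δ_0 − R_E·δ_{EE} = R_E/k. With 1/k = 1/(2400×12) ft/kip = 0.000035 ft/kip, R_E = δ_0 / (δ_{EE} + 1/k) = 0.21759 / (0.00225 + 0.000035) = 95.24 kip.

R_E = 95.24 kip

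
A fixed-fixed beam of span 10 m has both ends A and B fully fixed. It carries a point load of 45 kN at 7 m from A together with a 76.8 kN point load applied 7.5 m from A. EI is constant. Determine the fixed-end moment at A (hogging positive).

Take the two fixed-end moments M_A, M_B as redundants; the released structure is the simple span AB.
End rotations of the released simple span under the applied load (×1/EI):
  at A: point load 45 at a = 7: Pab(L + b)/(6LEI) = 204.8/EI
  at B: point load 45 at a = 7: Pab(L + a)/(6LEI) = 267.8/EI
  at A: point load 76.8 at a = 7.5: Pab(L + b)/(6LEI) = 300/EI
  at B: point load 76.8 at a = 7.5: Pab(L + a)/(6LEI) = 420/EI
  θ_A0 = 504.8/EI,  θ_B0 = 687.8/EI
Flexibility coefficients: a unit moment at one end gives L/(3EI) there and L/(6EI) at the far end, so f₁₁ = f₂₂ = 3.333/EI and f₁₂ = f₂₁ = 1.667/EI.
Compatibility — zero rotation at each built-in end:
  3.333 M_A + 1.667 M_B = 504.8
  1.667 M_A + 3.333 M_B = 687.8
Solving the pair gives M_A = 64.35 kN·m and M_B = 174.2 kN·m (hogging).

M_A = 64.35 kN·m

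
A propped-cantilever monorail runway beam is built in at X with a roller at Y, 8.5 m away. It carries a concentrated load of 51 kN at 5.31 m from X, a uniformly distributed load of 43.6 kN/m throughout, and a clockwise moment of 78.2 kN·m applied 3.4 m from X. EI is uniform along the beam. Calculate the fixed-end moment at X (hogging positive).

M_X = 466.8 kN·m

Release the roller at Y. Primary structure: cantilever fixed at X.
Primary-structure tip deflection at Y by superposition:
  point load 51 at a = 5.31: Pa²(3L − a)/(6EI) = 4839/EI
  UDL 43.6: wL⁴/(8EI) = 28449/EI
  clockwise couple 78.2 at a = 3.4: M₀a(2L − a)/(2EI) = 1808/EI
  δ_0 = 35096/EI
Tip deflection under a unit load at Y: L³/(3EI) = 204.7/EI.
The prop prevents deflection at Y: R_Y = δ_0/δ_{YY} = 35096/204.7 = 171.4 kN.
Moment equilibrium about X: M_X = Σ(load moments about X) − R_Y·L = 1924 − 171.4×8.5 = 466.8 kN·m.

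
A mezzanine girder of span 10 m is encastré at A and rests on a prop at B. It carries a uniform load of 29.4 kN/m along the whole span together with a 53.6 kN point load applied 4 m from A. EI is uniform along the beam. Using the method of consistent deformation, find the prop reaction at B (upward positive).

Choose R_B as the redundant. The primary structure is the cantilever fixed at A.
Deflection at B on the released cantilever, summing each load's contribution:
  UDL 29.4: wL⁴/(8EI) = 36750/EI
  point load 53.6 at a = 4: Pa²(3L − a)/(6EI) = 3716/EI
  δ_0 = 40466/EI
Flexibility coefficient — unit upward force at B: δ_{BB} = L³/(3EI) = 333.3/EI.
The prop prevents deflection at B: R_B = δ_0/δ_{BB} = 40466/333.3 = 121.4 kN.

R_B = 121.4 kN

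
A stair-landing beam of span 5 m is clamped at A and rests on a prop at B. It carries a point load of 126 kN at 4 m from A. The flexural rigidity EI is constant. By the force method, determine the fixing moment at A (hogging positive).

M_A = 60.48 kN·m

Choose R_B as the redundant. The primary structure is the cantilever fixed at A.
Downward deflection at the released point B due to the loads:
  point load 126 at a = 4: Pa²(3L − a)/(6EI) = 3696/EI
Flexibility coefficient — unit upward force at B: δ_{BB} = L³/(3EI) = 41.67/EI.
Compatibility at B: δ_0 − R_B·δ_{BB} = 0, so R_B = 3696/41.67 = 88.7 kN.
Moment equilibrium about A: M_A = Σ(load moments about A) − R_B·L = 504 − 88.7×5 = 60.48 kN·m.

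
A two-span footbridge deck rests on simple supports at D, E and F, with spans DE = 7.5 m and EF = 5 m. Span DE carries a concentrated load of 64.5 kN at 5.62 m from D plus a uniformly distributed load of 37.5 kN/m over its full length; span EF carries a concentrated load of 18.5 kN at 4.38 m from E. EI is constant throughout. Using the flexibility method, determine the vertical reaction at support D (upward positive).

Insert a hinge at E; M_E is the redundant, and each span becomes simply supported.
Discontinuity in slope at E on the released structure — sum the simple-span end rotations:
  span DE: point load 64.5 at a = 5.62: Pab(L + a)/(6LEI) = 198.7/EI
  span DE: UDL 37.5: wL³/(24EI) = 659.2/EI
  span EF: point load 18.5 at a = 4.38: Pab(L + b)/(6LEI) = 9.411/EI
  relative rotation θ_0 = (857.9 + 9.411)/EI = 867.3/EI
A unit hogging moment at E produces rotation L₁/(3EI) + L₂/(3EI) = 4.167/EI.
Slope continuity at E: θ_0 = M_E·4.167/EI, so M_E = 867.3/4.167 = 208.1 kN·m (hogging).
Span DE, ΣM about D with M_E applied at E: R_E^{DE}·7.5 = 1417 + 208.1, so R_E^{DE} = 216.7 kN and R_D = 345.8 − 216.7 = 129 kN.

R_D = 129 kN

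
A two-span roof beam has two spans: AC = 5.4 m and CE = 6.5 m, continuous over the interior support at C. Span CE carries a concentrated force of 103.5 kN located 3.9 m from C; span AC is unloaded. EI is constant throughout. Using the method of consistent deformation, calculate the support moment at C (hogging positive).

M_C = 61.73 kN·m

Take M_C as the redundant. Released structure: two simple spans AC and CE with a hinge at C.
Discontinuity in slope at C on the released structure — sum the simple-span end rotations:
  span CE: point load 103.5 at a = 3.9: Pab(L + b)/(6LEI) = 244.9/EI
  relative rotation θ_0 = (0 + 244.9)/EI = 244.9/EI
A unit hogging moment at C produces rotation L₁/(3EI) + L₂/(3EI) = 3.967/EI.
Slope continuity at C: θ_0 = M_C·3.967/EI, so M_C = 244.9/3.967 = 61.73 kN·m (hogging).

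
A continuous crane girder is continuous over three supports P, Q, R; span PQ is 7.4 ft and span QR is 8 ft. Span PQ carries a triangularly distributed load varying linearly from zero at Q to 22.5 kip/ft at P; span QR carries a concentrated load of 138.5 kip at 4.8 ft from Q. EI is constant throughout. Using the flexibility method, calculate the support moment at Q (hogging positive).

Insert a hinge at Q; M_Q is the redundant, and each span becomes simply supported.
End slopes at the hinge Q, treating each span as simply supported:
  span PQ: triangular load, peak 22.5: 7w₀L³/(360EI) = 177.3/EI
  span QR: point load 138.5 at a = 4.8: Pab(L + b)/(6LEI) = 496.4/EI
  relative rotation θ_0 = (177.3 + 496.4)/EI = 673.7/EI
A unit hogging moment at Q produces rotation L₁/(3EI) + L₂/(3EI) = 5.133/EI.
Compatibility: M_Q·(L₁+L₂)/(3EI) = θ_0, giving M_Q = 131.2 kip·ft (hogging).

M_Q = 131.2 kip·ft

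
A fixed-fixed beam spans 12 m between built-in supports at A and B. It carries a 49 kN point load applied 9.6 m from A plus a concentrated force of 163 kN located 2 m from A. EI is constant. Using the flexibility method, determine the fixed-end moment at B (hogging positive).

M_B = 120.5 kN·m

Release both end moments; the primary structure is a simply-supported span AB with redundants M_A and M_B.
End rotations of the released simple span under the applied load (×1/EI):
  at A: point load 49 at a = 9.6: Pab(L + b)/(6LEI) = 225.8/EI
  at B: point load 49 at a = 9.6: Pab(L + a)/(6LEI) = 338.7/EI
  at A: point load 163 at a = 2: Pab(L + b)/(6LEI) = 996.1/EI
  at B: point load 163 at a = 2: Pab(L + a)/(6LEI) = 633.9/EI
  θ_A0 = 1222/EI,  θ_B0 = 972.6/EI
Flexibility coefficients: a unit moment at one end gives L/(3EI) there and L/(6EI) at the far end, so f₁₁ = f₂₂ = 4/EI and f₁₂ = f₂₁ = 2/EI.
Compatibility — zero rotation at each built-in end:
  4 M_A + 2 M_B = 1222
  2 M_A + 4 M_B = 972.6
Solving the pair gives M_A = 245.2 kN·m and M_B = 120.5 kN·m (hogging).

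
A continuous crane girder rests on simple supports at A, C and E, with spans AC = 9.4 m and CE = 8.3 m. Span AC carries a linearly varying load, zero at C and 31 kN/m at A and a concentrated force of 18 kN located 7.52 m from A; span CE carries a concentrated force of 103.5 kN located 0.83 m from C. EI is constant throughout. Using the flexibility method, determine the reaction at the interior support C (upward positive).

R_C = 186.1 kN

Insert a hinge at C; M_C is the redundant, and each span becomes simply supported.
Rotations at C on the released spans (each span's end-slope, ×1/EI):
  span AC: triangular load, peak 31: 7w₀L³/(360EI) = 500.7/EI
  span AC: point load 18 at a = 7.52: Pab(L + a)/(6LEI) = 76.34/EI
  span CE: point load 103.5 at a = 0.83: Pab(L + b)/(6LEI) = 203.2/EI
  relative rotation θ_0 = (577 + 203.2)/EI = 780.2/EI
A unit hogging moment at C produces rotation L₁/(3EI) + L₂/(3EI) = 5.9/EI.
Slope continuity at C: θ_0 = M_C·5.9/EI, so M_C = 780.2/5.9 = 132.2 kN·m (hogging).
Span AC, ΣM about A with M_C applied at C: R_C^{AC}·9.4 = 591.9 + 132.2, so R_C^{AC} = 77.03 kN and R_A = 163.7 − 77.03 = 86.67 kN.
Span CE, ΣM about E: R_C^{CE}·8.3 = 773.1 + 132.2, so R_C^{CE} = 109.1 kN and R_E = 103.5 − 109.1 = -5.582 kN.
R_C = 77.03 + 109.1 = 186.1 kN.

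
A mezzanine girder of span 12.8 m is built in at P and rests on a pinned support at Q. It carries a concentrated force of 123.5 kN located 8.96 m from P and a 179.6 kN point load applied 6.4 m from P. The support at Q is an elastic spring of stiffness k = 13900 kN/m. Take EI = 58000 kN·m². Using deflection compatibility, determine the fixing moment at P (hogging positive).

Release the roller at Q. Primary structure: cantilever fixed at P.
Primary-structure tip deflection at Q by superposition:
  point load 123.5 at a = 8.96: Pa²(3L − a)/(6EI) = 48649/EI
  point load 179.6 at a = 6.4: Pa²(3L − a)/(6EI) = 39234/EI
  δ_0 = 87883/EI
Tip deflection under a unit load at Q: L³/(3EI) = 699.1/EI.
With EI = 58000 kN·m²: δ_0 = 1.5152 m and δ_{QQ} = 0.012053 m/kN.
Compatibility — the spring shortens by R_Q/k under the reaction it provides: δ_0 − R_Q·δ_{QQ} = R_Q/k. With 1/k = 0.000072 m/kN, R_Q = δ_0 / (δ_{QQ} + 1/k) = 1.5152 / (0.012053 + 0.000072) = 125 kN.
Moment equilibrium about P: M_P = Σ(load moments about P) − R_Q·L = 2256 − 125×12.8 = 656.4 kN·m.

M_P = 656.4 kN·m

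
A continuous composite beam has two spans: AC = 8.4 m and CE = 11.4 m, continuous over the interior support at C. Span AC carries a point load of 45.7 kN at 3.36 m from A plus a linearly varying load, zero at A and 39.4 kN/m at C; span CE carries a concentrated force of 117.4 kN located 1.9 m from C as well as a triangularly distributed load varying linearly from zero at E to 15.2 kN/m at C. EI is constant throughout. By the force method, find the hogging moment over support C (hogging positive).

Release continuity at C by inserting a hinge; the redundant is the internal moment M_C. The primary structure is two simply-supported spans AC and CE.
End slopes at the hinge C, treating each span as simply supported:
  span AC: point load 45.7 at a = 3.36: Pab(L + a)/(6LEI) = 180.6/EI
  span AC: triangular load, peak 39.4: w₀L³/(45EI) = 518.9/EI
  span CE: point load 117.4 at a = 1.9: Pab(L + b)/(6LEI) = 647.5/EI
  span CE: triangular load, peak 15.2: w₀L³/(45EI) = 500.4/EI
  relative rotation θ_0 = (699.5 + 1148)/EI = 1847/EI
A unit hogging moment at C produces rotation L₁/(3EI) + L₂/(3EI) = 6.6/EI.
Slope continuity at C: θ_0 = M_C·6.6/EI, so M_C = 1847/6.6 = 279.9 kN·m (hogging).

M_C = 279.9 kN·m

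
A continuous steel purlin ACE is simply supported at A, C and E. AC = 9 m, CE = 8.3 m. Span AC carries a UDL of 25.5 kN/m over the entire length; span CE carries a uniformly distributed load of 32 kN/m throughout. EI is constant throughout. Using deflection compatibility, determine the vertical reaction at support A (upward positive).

Take M_C as the redundant. Released structure: two simple spans AC and CE with a hinge at C.
Rotations at C on the released spans (each span's end-slope, ×1/EI):
  span AC: UDL 25.5: wL³/(24EI) = 774.6/EI
  span CE: UDL 32: wL³/(24EI) = 762.4/EI
  relative rotation θ_0 = (774.6 + 762.4)/EI = 1537/EI
A unit hogging moment at C produces rotation L₁/(3EI) + L₂/(3EI) = 5.767/EI.
Slope continuity at C: θ_0 = M_C·5.767/EI, so M_C = 1537/5.767 = 266.5 kN·m (hogging).
Span AC, ΣM about A with M_C applied at C: R_C^{AC}·9 = 1033 + 266.5, so R_C^{AC} = 144.4 kN and R_A = 229.5 − 144.4 = 85.14 kN.

R_A = 85.14 kN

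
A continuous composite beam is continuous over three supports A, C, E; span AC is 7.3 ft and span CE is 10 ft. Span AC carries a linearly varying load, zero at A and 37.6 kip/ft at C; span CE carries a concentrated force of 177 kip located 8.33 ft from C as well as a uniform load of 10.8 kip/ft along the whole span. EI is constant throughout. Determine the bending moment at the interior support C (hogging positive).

M_C = 217.4 kip·ft

Take M_C as the redundant. Released structure: two simple spans AC and CE with a hinge at C.
End slopes at the hinge C, treating each span as simply supported:
  span AC: triangular load, peak 37.6: w₀L³/(45EI) = 325/EI
  span CE: point load 177 at a = 8.33: Pab(L + b)/(6LEI) = 478.9/EI
  span CE: UDL 10.8: wL³/(24EI) = 450/EI
  relative rotation θ_0 = (325 + 928.9)/EI = 1254/EI
A unit hogging moment at C produces rotation L₁/(3EI) + L₂/(3EI) = 5.767/EI.
Compatibility: M_C·(L₁+L₂)/(3EI) = θ_0, giving M_C = 217.4 kip·ft (hogging).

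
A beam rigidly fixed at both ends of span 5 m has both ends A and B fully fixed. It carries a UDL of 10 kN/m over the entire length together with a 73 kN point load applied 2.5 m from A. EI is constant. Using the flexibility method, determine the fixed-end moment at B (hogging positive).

M_B = 66.46 kN·m

Release both end moments; the primary structure is a simply-supported span AB with redundants M_A and M_B.
End rotations of the released simple span under the applied load (×1/EI):
  at A: UDL 10: wL³/(24EI) = 52.08/EI
  at B: UDL 10: wL³/(24EI) = 52.08/EI
  at A: point load 73 at a = 2.5: Pab(L + b)/(6LEI) = 114.1/EI
  at B: point load 73 at a = 2.5: Pab(L + a)/(6LEI) = 114.1/EI
  θ_A0 = 166.1/EI,  θ_B0 = 166.1/EI
Flexibility coefficients: a unit moment at one end gives L/(3EI) there and L/(6EI) at the far end, so f₁₁ = f₂₂ = 1.667/EI and f₁₂ = f₂₁ = 0.8333/EI.
Compatibility — zero rotation at each built-in end:
  1.667 M_A + 0.8333 M_B = 166.1
  0.8333 M_A + 1.667 M_B = 166.1
Solving the pair gives M_A = 66.46 kN·m and M_B = 66.46 kN·m (hogging).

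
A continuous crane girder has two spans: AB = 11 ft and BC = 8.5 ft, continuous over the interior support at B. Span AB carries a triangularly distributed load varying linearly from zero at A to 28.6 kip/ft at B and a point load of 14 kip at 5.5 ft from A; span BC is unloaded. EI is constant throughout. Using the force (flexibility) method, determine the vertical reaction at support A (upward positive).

Release continuity at B by inserting a hinge; the redundant is the internal moment M_B. The primary structure is two simply-supported spans AB and BC.
End slopes at the hinge B, treating each span as simply supported:
  span AB: triangular load, peak 28.6: w₀L³/(45EI) = 845.9/EI
  span AB: point load 14 at a = 5.5: Pab(L + a)/(6LEI) = 105.9/EI
  relative rotation θ_0 = (951.8 + 0)/EI = 951.8/EI
A unit hogging moment at B produces rotation L₁/(3EI) + L₂/(3EI) = 6.5/EI.
Slope continuity at B: θ_0 = M_B·6.5/EI, so M_B = 951.8/6.5 = 146.4 kip·ft (hogging).
Span AB, ΣM about A with M_B applied at B: R_B^{AB}·11 = 1231 + 146.4, so R_B^{AB} = 125.2 kip and R_A = 171.3 − 125.2 = 46.12 kip.

R_A = 46.12 kip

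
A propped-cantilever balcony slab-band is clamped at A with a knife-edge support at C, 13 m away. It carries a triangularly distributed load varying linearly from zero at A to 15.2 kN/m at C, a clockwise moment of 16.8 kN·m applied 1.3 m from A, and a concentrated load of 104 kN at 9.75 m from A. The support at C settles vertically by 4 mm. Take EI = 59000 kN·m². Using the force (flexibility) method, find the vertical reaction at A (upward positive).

Choose R_C as the redundant. The primary structure is the cantilever fixed at A.
Deflection at C on the released cantilever, summing each load's contribution:
  triangular load, peak 15.2 at the free end: 11w₀L⁴/(120EI) = 39795/EI
  clockwise couple 16.8 at a = 1.3: M₀a(2L − a)/(2EI) = 269.7/EI
  point load 104 at a = 9.75: Pa²(3L − a)/(6EI) = 48197/EI
  δ_0 = 88261/EI
Flexibility coefficient — unit upward force at C: δ_{CC} = L³/(3EI) = 732.3/EI.
With EI = 59000 kN·m²: δ_0 = 1.496 m and δ_{CC} = 0.012412 m/kN.
Compatibility — the beam at C must follow the support down by 0.004 m: δ_0 − R_C·δ_{CC} = 0.004, so R_C = (1.496 − 0.004)/0.012412 = 120.2 kN.
Vertical equilibrium: R_A = ΣP − R_C = 202.8 − 120.2 = 82.6 kN.

R_A = 82.6 kN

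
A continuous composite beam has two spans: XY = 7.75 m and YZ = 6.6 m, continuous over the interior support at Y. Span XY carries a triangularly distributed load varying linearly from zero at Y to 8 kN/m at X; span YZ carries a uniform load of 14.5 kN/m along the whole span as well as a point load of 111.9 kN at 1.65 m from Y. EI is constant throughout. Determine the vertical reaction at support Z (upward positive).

Insert a hinge at Y; M_Y is the redundant, and each span becomes simply supported.
End slopes at the hinge Y, treating each span as simply supported:
  span XY: triangular load, peak 8: 7w₀L³/(360EI) = 72.41/EI
  span YZ: UDL 14.5: wL³/(24EI) = 173.7/EI
  span YZ: point load 111.9 at a = 1.65: Pab(L + b)/(6LEI) = 266.6/EI
  relative rotation θ_0 = (72.41 + 440.3)/EI = 512.7/EI
A unit hogging moment at Y produces rotation L₁/(3EI) + L₂/(3EI) = 4.783/EI.
Slope continuity at Y: θ_0 = M_Y·4.783/EI, so M_Y = 512.7/4.783 = 107.2 kN·m (hogging).
Span YZ, ΣM about Z: R_Y^{YZ}·6.6 = 869.7 + 107.2, so R_Y^{YZ} = 148 kN and R_Z = 207.6 − 148 = 59.59 kN.

R_Z = 59.59 kN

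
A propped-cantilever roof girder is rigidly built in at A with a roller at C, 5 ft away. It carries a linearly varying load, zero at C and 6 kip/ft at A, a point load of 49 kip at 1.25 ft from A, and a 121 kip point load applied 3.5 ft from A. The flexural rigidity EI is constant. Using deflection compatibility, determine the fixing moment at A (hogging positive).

Remove the prop at C; the released (primary) structure is a cantilever built in at A.
Deflection at C on the released cantilever, summing each load's contribution:
  triangular load, peak 6 at the fixed end: w₀L⁴/(30EI) = 125/EI
  point load 49 at a = 1.25: Pa²(3L − a)/(6EI) = 175.5/EI
  point load 121 at a = 3.5: Pa²(3L − a)/(6EI) = 2841/EI
  δ_0 = 3141/EI
Tip deflection under a unit load at C: L³/(3EI) = 41.67/EI.
Compatibility at C: δ_0 − R_C·δ_{CC} = 0, so R_C = 3141/41.67 = 75.39 kip.
Moment equilibrium about A: M_A = Σ(load moments about A) − R_C·L = 509.8 − 75.39×5 = 132.8 kip·ft.

M_A = 132.8 kip·ft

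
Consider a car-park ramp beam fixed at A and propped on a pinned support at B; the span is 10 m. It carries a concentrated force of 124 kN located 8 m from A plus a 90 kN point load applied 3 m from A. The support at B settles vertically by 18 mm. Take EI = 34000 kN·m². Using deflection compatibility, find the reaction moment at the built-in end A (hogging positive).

Choose R_B as the redundant. The primary structure is the cantilever fixed at A.
Downward deflection at the released point B due to the loads:
  point load 124 at a = 8: Pa²(3L − a)/(6EI) = 29099/EI
  point load 90 at a = 3: Pa²(3L − a)/(6EI) = 3645/EI
  δ_0 = 32744/EI
Flexibility coefficient — unit upward force at B: δ_{BB} = L³/(3EI) = 333.3/EI.
With EI = 34000 kN·m²: δ_0 = 0.96305 m and δ_{BB} = 0.009804 m/kN.
Compatibility — the beam at B must follow the support down by 0.018 m: δ_0 − R_B·δ_{BB} = 0.018, so R_B = (0.96305 − 0.018)/0.009804 = 96.4 kN.
Moment equilibrium about A: M_A = Σ(load moments about A) − R_B·L = 1262 − 96.4×10 = 298 kN·m.

M_A = 298 kN·m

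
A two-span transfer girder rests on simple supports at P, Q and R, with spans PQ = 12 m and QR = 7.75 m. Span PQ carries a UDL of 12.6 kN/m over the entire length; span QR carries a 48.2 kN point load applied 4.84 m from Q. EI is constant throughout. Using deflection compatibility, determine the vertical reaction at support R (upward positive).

R_R = 9.27 kN

Insert a hinge at Q; M_Q is the redundant, and each span becomes simply supported.
End slopes at the hinge Q, treating each span as simply supported:
  span PQ: UDL 12.6: wL³/(24EI) = 907.2/EI
  span QR: point load 48.2 at a = 4.84: Pab(L + b)/(6LEI) = 155.6/EI
  relative rotation θ_0 = (907.2 + 155.6)/EI = 1063/EI
A unit hogging moment at Q produces rotation L₁/(3EI) + L₂/(3EI) = 6.583/EI.
Compatibility: M_Q·(L₁+L₂)/(3EI) = θ_0, giving M_Q = 161.4 kN·m (hogging).
Span QR, ΣM about R: R_Q^{QR}·7.75 = 140.3 + 161.4, so R_Q^{QR} = 38.93 kN and R_R = 48.2 − 38.93 = 9.27 kN.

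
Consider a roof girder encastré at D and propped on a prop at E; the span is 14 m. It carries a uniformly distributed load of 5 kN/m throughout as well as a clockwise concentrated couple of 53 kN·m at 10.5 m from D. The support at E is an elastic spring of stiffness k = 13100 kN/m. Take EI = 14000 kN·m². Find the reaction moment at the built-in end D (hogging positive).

Release the roller at E. Primary structure: cantilever fixed at D.
Downward deflection at the released point E due to the loads:
  UDL 5: wL⁴/(8EI) = 24010/EI
  clockwise couple 53 at a = 10.5: M₀a(2L − a)/(2EI) = 4869/EI
  δ_0 = 28879/EI
Tip deflection under a unit load at E: L³/(3EI) = 914.7/EI.
With EI = 14000 kN·m²: δ_0 = 2.0628 m and δ_{EE} = 0.065333 m/kN.
Compatibility — the spring shortens by R_E/k under the reaction it provides: δ_0 − R_E·δ_{EE} = R_E/k. With 1/k = 0.000076 m/kN, R_E = δ_0 / (δ_{EE} + 1/k) = 2.0628 / (0.065333 + 0.000076) = 31.54 kN.
Moment equilibrium about D: M_D = Σ(load moments about D) − R_E·L = 543 − 31.54×14 = 101.5 kN·m.

M_D = 101.5 kN·m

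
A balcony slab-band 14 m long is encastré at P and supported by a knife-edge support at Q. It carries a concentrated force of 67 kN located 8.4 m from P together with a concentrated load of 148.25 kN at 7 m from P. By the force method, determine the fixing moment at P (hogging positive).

Choose R_Q as the redundant. The primary structure is the cantilever fixed at P.
Downward deflection at the released point Q due to the loads:
  point load 67 at a = 8.4: Pa²(3L − a)/(6EI) = 26474/EI
  point load 148.25 at a = 7: Pa²(3L − a)/(6EI) = 42375/EI
  δ_0 = 68849/EI
Tip deflection under a unit load at Q: L³/(3EI) = 914.7/EI.
Compatibility at Q: δ_0 − R_Q·δ_{QQ} = 0, so R_Q = 68849/914.7 = 75.27 kN.
Moment equilibrium about P: M_P = Σ(load moments about P) − R_Q·L = 1601 − 75.27×14 = 546.7 kN·m.

M_P = 546.7 kN·m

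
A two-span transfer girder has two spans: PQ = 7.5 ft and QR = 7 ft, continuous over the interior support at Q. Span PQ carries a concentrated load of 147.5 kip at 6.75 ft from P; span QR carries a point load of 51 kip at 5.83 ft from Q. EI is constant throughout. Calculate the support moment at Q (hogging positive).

Insert a hinge at Q; M_Q is the redundant, and each span becomes simply supported.
End slopes at the hinge Q, treating each span as simply supported:
  span PQ: point load 147.5 at a = 6.75: Pab(L + a)/(6LEI) = 236.5/EI
  span QR: point load 51 at a = 5.83: Pab(L + b)/(6LEI) = 67.67/EI
  relative rotation θ_0 = (236.5 + 67.67)/EI = 304.1/EI
A unit hogging moment at Q produces rotation L₁/(3EI) + L₂/(3EI) = 4.833/EI.
Compatibility: M_Q·(L₁+L₂)/(3EI) = θ_0, giving M_Q = 62.92 kip·ft (hogging).

M_Q = 62.92 kip·ft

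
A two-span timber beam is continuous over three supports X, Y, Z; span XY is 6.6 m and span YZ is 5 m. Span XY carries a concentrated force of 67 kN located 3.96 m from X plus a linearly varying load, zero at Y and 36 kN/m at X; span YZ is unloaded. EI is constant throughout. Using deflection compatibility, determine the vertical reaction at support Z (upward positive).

R_Z = -20.07 kN

Release continuity at Y by inserting a hinge; the redundant is the internal moment M_Y. The primary structure is two simply-supported spans XY and YZ.
Discontinuity in slope at Y on the released structure — sum the simple-span end rotations:
  span XY: point load 67 at a = 3.96: Pab(L + a)/(6LEI) = 186.8/EI
  span XY: triangular load, peak 36: 7w₀L³/(360EI) = 201.2/EI
  relative rotation θ_0 = (388 + 0)/EI = 388/EI
A unit hogging moment at Y produces rotation L₁/(3EI) + L₂/(3EI) = 3.867/EI.
Compatibility: M_Y·(L₁+L₂)/(3EI) = θ_0, giving M_Y = 100.4 kN·m (hogging).
Span YZ, ΣM about Z: R_Y^{YZ}·5 = 0 + 100.4, so R_Y^{YZ} = 20.07 kN and R_Z = 0 − 20.07 = -20.07 kN.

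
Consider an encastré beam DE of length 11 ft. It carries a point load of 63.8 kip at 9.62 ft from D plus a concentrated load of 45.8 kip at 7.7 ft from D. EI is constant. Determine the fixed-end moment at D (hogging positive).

Release both end moments; the primary structure is a simply-supported span DE with redundants M_D and M_E.
End rotations of the released simple span under the applied load (×1/EI):
  at D: point load 63.8 at a = 9.62: Pab(L + b)/(6LEI) = 158.9/EI
  at E: point load 63.8 at a = 9.62: Pab(L + a)/(6LEI) = 264.6/EI
  at D: point load 45.8 at a = 7.7: Pab(L + b)/(6LEI) = 252.2/EI
  at E: point load 45.8 at a = 7.7: Pab(L + a)/(6LEI) = 329.7/EI
  θ_D0 = 411/EI,  θ_E0 = 594.4/EI
Flexibility coefficients: a unit moment at one end gives L/(3EI) there and L/(6EI) at the far end, so f₁₁ = f₂₂ = 3.667/EI and f₁₂ = f₂₁ = 1.833/EI.
Compatibility — zero rotation at each built-in end:
  3.667 M_D + 1.833 M_E = 411
  1.833 M_D + 3.667 M_E = 594.4
Solving the pair gives M_D = 41.4 kip·ft and M_E = 141.4 kip·ft (hogging).

M_D = 41.4 kip·ft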